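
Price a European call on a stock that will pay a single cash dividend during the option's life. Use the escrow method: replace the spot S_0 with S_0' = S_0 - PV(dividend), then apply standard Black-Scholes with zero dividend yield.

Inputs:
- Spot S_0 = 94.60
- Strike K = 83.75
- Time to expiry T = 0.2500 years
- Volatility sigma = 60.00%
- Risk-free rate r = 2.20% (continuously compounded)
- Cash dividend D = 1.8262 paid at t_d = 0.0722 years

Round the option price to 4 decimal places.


PV(D) = D * exp(-r * t_d) = 1.8262 * 0.99841286 = 1.82330157
S_0' = S_0 - PV(D) = 94.6000 - 1.82330157 = 92.77669843
d1 = (ln(S_0'/K) + (r + sigma^2/2)*T) / (sigma*sqrt(T)) = 0.50953114
d2 = d1 - sigma*sqrt(T) = 0.20953114
exp(-rT) = 0.99451510
N(d1) = 0.69481001; N(d2) = 0.58298319
C = S_0' * N(d1) - K * exp(-rT) * N(d2) = 92.77669843 * 0.69481001 - 83.7500 * 0.99451510 * 0.58298319 = 15.9051

Answer: Price = 15.9051


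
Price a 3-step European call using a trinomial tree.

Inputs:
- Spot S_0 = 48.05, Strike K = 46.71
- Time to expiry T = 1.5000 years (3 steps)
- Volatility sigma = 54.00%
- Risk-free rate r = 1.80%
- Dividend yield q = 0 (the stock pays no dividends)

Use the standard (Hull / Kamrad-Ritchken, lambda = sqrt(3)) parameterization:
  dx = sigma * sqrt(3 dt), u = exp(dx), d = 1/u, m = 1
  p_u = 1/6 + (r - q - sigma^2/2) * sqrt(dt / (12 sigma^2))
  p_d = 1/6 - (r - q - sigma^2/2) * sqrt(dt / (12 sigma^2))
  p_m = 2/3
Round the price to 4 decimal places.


Answer: Price = V(0,0) = 12.1852

Derivation:
dt = T/N = 0.500000; dx = sigma*sqrt(3*dt) = 0.661362
u = exp(dx) = 1.937430; d = 1/u = 0.516148
p_u = 0.118357, p_m = 0.666667, p_d = 0.214976
Discount per step: exp(-r*dt) = 0.991040
Stock lattice S(k, j) with j the centered position index:
  k=0: S(0,+0) = 48.0500
  k=1: S(1,-1) = 24.8009; S(1,+0) = 48.0500; S(1,+1) = 93.0935
  k=2: S(2,-2) = 12.8009; S(2,-1) = 24.8009; S(2,+0) = 48.0500; S(2,+1) = 93.0935; S(2,+2) = 180.3621
  k=3: S(3,-3) = 6.6072; S(3,-2) = 12.8009; S(3,-1) = 24.8009; S(3,+0) = 48.0500; S(3,+1) = 93.0935; S(3,+2) = 180.3621; S(3,+3) = 349.4389
Terminal payoffs V(N, j) = max(S_T - K, 0):
  V(3,-3) = 0.000000; V(3,-2) = 0.000000; V(3,-1) = 0.000000; V(3,+0) = 1.340000; V(3,+1) = 46.383500; V(3,+2) = 133.652118; V(3,+3) = 302.728936
Backward induction: V(k, j) = exp(-r*dt) * [p_u * V(k+1, j+1) + p_m * V(k+1, j) + p_d * V(k+1, j-1)]
  V(2,-2) = exp(-r*dt) * [p_u*0.000000 + p_m*0.000000 + p_d*0.000000] = 0.000000
  V(2,-1) = exp(-r*dt) * [p_u*1.340000 + p_m*0.000000 + p_d*0.000000] = 0.157178
  V(2,+0) = exp(-r*dt) * [p_u*46.383500 + p_m*1.340000 + p_d*0.000000] = 6.325968
  V(2,+1) = exp(-r*dt) * [p_u*133.652118 + p_m*46.383500 + p_d*1.340000] = 46.607740
  V(2,+2) = exp(-r*dt) * [p_u*302.728936 + p_m*133.652118 + p_d*46.383500] = 133.694249
  V(1,-1) = exp(-r*dt) * [p_u*6.325968 + p_m*0.157178 + p_d*0.000000] = 0.845862
  V(1,+0) = exp(-r*dt) * [p_u*46.607740 + p_m*6.325968 + p_d*0.157178] = 9.679954
  V(1,+1) = exp(-r*dt) * [p_u*133.694249 + p_m*46.607740 + p_d*6.325968] = 47.823096
  V(0,+0) = exp(-r*dt) * [p_u*47.823096 + p_m*9.679954 + p_d*0.845862] = 12.185193


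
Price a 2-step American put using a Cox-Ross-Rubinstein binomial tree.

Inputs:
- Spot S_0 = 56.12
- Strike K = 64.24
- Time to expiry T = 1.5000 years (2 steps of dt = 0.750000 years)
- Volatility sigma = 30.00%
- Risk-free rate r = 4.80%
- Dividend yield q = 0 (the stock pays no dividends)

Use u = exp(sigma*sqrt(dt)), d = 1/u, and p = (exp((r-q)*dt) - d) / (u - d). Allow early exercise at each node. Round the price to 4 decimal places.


dt = T/N = 0.750000
u = exp(sigma*sqrt(dt)) = 1.296681; d = 1/u = 0.771200
p = (exp((r-q)*dt) - d) / (u - d) = 0.505168
Discount per step: exp(-r*dt) = 0.964640
Stock lattice S(k, i) with i counting down-moves:
  k=0: S(0,0) = 56.1200
  k=1: S(1,0) = 72.7697; S(1,1) = 43.2797
  k=2: S(2,0) = 94.3591; S(2,1) = 56.1200; S(2,2) = 33.3773
Terminal payoffs V(N, i) = max(K - S_T, 0):
  V(2,0) = 0.000000; V(2,1) = 8.120000; V(2,2) = 30.862667
Backward induction: V(k, i) = exp(-r*dt) * [p * V(k+1, i) + (1-p) * V(k+1, i+1)]; then take max(V_cont, immediate exercise) for American.
  V(1,0) = exp(-r*dt) * [p*0.000000 + (1-p)*8.120000] = 3.875961; exercise = 0.000000; V(1,0) = max -> 3.875961
  V(1,1) = exp(-r*dt) * [p*8.120000 + (1-p)*30.862667] = 18.688752; exercise = 20.960260; V(1,1) = max -> 20.960260
  V(0,0) = exp(-r*dt) * [p*3.875961 + (1-p)*20.960260] = 11.893843; exercise = 8.120000; V(0,0) = max -> 11.893843

Answer: Price = V(0,0) = 11.8938


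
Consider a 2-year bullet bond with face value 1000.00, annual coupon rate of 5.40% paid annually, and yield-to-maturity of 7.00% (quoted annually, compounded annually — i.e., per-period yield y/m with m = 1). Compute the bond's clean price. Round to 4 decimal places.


Answer: Price = 971.0717

Derivation:
Coupon per period c = face * coupon_rate / m = 54.000000
Periods per year m = 1; per-period yield y/m = 0.070000
Number of cashflows N = 2
Cashflows (t years, CF_t, discount factor 1/(1+y/m)^(m*t), PV):
  t = 1.0000: CF_t = 54.000000, DF = 0.934579, PV = 50.467290
  t = 2.0000: CF_t = 1054.000000, DF = 0.873439, PV = 920.604420
Price P = sum_t PV_t = 971.071709


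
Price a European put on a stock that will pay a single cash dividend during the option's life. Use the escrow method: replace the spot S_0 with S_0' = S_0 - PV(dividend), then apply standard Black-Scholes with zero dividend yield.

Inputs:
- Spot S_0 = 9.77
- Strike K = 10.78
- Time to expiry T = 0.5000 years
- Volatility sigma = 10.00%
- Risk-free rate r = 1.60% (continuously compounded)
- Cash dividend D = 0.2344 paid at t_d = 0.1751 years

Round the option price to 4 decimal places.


Answer: Price = 1.1736

Derivation:
PV(D) = D * exp(-r * t_d) = 0.2344 * 0.99720232 = 0.23374422
S_0' = S_0 - PV(D) = 9.7700 - 0.23374422 = 9.53625578
d1 = (ln(S_0'/K) + (r + sigma^2/2)*T) / (sigma*sqrt(T)) = -1.58521508
d2 = d1 - sigma*sqrt(T) = -1.65592576
exp(-rT) = 0.99203191
N(-d1) = 0.94354126; N(-d2) = 0.95113157
P = K * exp(-rT) * N(-d2) - S_0' * N(-d1) = 10.7800 * 0.99203191 * 0.95113157 - 9.53625578 * 0.94354126 = 1.1736


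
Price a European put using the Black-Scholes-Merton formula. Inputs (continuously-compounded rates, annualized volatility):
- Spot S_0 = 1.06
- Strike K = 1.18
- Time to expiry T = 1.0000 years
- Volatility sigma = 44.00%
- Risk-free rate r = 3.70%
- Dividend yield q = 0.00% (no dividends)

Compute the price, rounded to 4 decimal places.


Answer: Price = 0.2323

Derivation:
d1 = (ln(S/K) + (r - q + 0.5*sigma^2) * T) / (sigma * sqrt(T)) = 0.06035107
d2 = d1 - sigma * sqrt(T) = -0.37964893
exp(-rT) = 0.96367614; exp(-qT) = 1.00000000
P = K * exp(-rT) * N(-d2) - S_0 * exp(-qT) * N(-d1)
N(-d1) = 0.47593802; N(-d2) = 0.64789698
P = 1.1800 * 0.96367614 * 0.64789698 - 1.0600 * 1.00000000 * 0.47593802 = 0.2323


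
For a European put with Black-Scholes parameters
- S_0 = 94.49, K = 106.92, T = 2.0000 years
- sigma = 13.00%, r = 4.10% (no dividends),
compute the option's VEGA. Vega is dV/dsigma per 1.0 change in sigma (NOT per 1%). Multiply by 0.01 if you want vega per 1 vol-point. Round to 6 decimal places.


d1 = -0.1342789385; d2 = -0.3181267016
phi(d1) = 0.3953618135; exp(-qT) = 1.0000000000; exp(-rT) = 0.9212719587
Vega = S * exp(-qT) * phi(d1) * sqrt(T) = 94.4900 * 1.0000000000 * 0.3953618135 * 1.4142135624 = 52.831819

Answer: Vega = 52.831819


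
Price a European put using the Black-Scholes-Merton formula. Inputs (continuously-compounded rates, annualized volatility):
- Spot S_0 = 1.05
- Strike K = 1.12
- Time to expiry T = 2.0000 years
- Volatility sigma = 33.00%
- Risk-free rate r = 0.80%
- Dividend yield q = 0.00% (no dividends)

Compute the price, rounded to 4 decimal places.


d1 = (ln(S/K) + (r - q + 0.5*sigma^2) * T) / (sigma * sqrt(T)) = 0.12933943
d2 = d1 - sigma * sqrt(T) = -0.33735105
exp(-rT) = 0.98412732; exp(-qT) = 1.00000000
P = K * exp(-rT) * N(-d2) - S_0 * exp(-qT) * N(-d1)
N(-d1) = 0.44854454; N(-d2) = 0.63207386
P = 1.1200 * 0.98412732 * 0.63207386 - 1.0500 * 1.00000000 * 0.44854454 = 0.2257

Answer: Price = 0.2257


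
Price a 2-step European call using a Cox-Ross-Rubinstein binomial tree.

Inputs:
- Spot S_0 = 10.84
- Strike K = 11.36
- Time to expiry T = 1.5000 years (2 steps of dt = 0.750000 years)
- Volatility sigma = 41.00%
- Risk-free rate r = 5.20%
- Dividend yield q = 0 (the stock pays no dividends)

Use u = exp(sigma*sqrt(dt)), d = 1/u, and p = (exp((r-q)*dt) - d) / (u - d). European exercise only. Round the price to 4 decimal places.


Answer: Price = V(0,0) = 2.1567

Derivation:
dt = T/N = 0.750000
u = exp(sigma*sqrt(dt)) = 1.426281; d = 1/u = 0.701124
p = (exp((r-q)*dt) - d) / (u - d) = 0.466997
Discount per step: exp(-r*dt) = 0.961751
Stock lattice S(k, i) with i counting down-moves:
  k=0: S(0,0) = 10.8400
  k=1: S(1,0) = 15.4609; S(1,1) = 7.6002
  k=2: S(2,0) = 22.0516; S(2,1) = 10.8400; S(2,2) = 5.3287
Terminal payoffs V(N, i) = max(S_T - K, 0):
  V(2,0) = 10.691571; V(2,1) = 0.000000; V(2,2) = 0.000000
Backward induction: V(k, i) = exp(-r*dt) * [p * V(k+1, i) + (1-p) * V(k+1, i+1)].
  V(1,0) = exp(-r*dt) * [p*10.691571 + (1-p)*0.000000] = 4.801959
  V(1,1) = exp(-r*dt) * [p*0.000000 + (1-p)*0.000000] = 0.000000
  V(0,0) = exp(-r*dt) * [p*4.801959 + (1-p)*0.000000] = 2.156728


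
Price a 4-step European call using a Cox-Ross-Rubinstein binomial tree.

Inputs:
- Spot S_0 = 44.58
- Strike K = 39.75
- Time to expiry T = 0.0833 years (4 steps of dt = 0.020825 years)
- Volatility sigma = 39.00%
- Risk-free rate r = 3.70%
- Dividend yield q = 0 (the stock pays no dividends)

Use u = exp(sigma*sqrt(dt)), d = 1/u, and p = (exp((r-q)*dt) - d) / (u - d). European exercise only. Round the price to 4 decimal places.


dt = T/N = 0.020825
u = exp(sigma*sqrt(dt)) = 1.057894; d = 1/u = 0.945274
p = (exp((r-q)*dt) - d) / (u - d) = 0.492778
Discount per step: exp(-r*dt) = 0.999230
Stock lattice S(k, i) with i counting down-moves:
  k=0: S(0,0) = 44.5800
  k=1: S(1,0) = 47.1609; S(1,1) = 42.1403
  k=2: S(2,0) = 49.8913; S(2,1) = 44.5800; S(2,2) = 39.8341
  k=3: S(3,0) = 52.7797; S(3,1) = 47.1609; S(3,2) = 42.1403; S(3,3) = 37.6542
  k=4: S(4,0) = 55.8353; S(4,1) = 49.8913; S(4,2) = 44.5800; S(4,3) = 39.8341; S(4,4) = 35.5935
Terminal payoffs V(N, i) = max(S_T - K, 0):
  V(4,0) = 16.085334; V(4,1) = 10.141274; V(4,2) = 4.830000; V(4,3) = 0.084148; V(4,4) = 0.000000
Backward induction: V(k, i) = exp(-r*dt) * [p * V(k+1, i) + (1-p) * V(k+1, i+1)].
  V(3,0) = exp(-r*dt) * [p*16.085334 + (1-p)*10.141274] = 13.060309
  V(3,1) = exp(-r*dt) * [p*10.141274 + (1-p)*4.830000] = 7.441543
  V(3,2) = exp(-r*dt) * [p*4.830000 + (1-p)*0.084148] = 2.420934
  V(3,3) = exp(-r*dt) * [p*0.084148 + (1-p)*0.000000] = 0.041435
  V(2,0) = exp(-r*dt) * [p*13.060309 + (1-p)*7.441543] = 10.202483
  V(2,1) = exp(-r*dt) * [p*7.441543 + (1-p)*2.420934] = 4.891210
  V(2,2) = exp(-r*dt) * [p*2.420934 + (1-p)*0.041435] = 1.213064
  V(1,0) = exp(-r*dt) * [p*10.202483 + (1-p)*4.891210] = 7.502705
  V(1,1) = exp(-r*dt) * [p*4.891210 + (1-p)*1.213064] = 3.023243
  V(0,0) = exp(-r*dt) * [p*7.502705 + (1-p)*3.023243] = 5.226595

Answer: Price = V(0,0) = 5.2266


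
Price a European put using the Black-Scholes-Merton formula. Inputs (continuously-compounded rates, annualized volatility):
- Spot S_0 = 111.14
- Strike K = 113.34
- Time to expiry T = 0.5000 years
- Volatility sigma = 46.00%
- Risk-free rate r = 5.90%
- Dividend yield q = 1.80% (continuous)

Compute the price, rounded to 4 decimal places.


Answer: Price = 14.1742

Derivation:
d1 = (ln(S/K) + (r - q + 0.5*sigma^2) * T) / (sigma * sqrt(T)) = 0.16539694
d2 = d1 - sigma * sqrt(T) = -0.15987218
exp(-rT) = 0.97093088; exp(-qT) = 0.99104038
P = K * exp(-rT) * N(-d2) - S_0 * exp(-qT) * N(-d1)
N(-d1) = 0.43431578; N(-d2) = 0.56350912
P = 113.3400 * 0.97093088 * 0.56350912 - 111.1400 * 0.99104038 * 0.43431578 = 14.1742


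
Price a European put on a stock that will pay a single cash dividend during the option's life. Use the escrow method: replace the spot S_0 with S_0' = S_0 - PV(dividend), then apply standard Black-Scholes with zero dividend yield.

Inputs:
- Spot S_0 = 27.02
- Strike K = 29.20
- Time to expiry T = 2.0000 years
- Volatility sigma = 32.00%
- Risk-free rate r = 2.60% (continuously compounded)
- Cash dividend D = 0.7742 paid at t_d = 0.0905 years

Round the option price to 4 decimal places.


Answer: Price = 5.6013

Derivation:
PV(D) = D * exp(-r * t_d) = 0.7742 * 0.99764977 = 0.77238045
S_0' = S_0 - PV(D) = 27.0200 - 0.77238045 = 26.24761955
d1 = (ln(S_0'/K) + (r + sigma^2/2)*T) / (sigma*sqrt(T)) = 0.10563864
d2 = d1 - sigma*sqrt(T) = -0.34690970
exp(-rT) = 0.94932887
N(-d1) = 0.45793453; N(-d2) = 0.63567042
P = K * exp(-rT) * N(-d2) - S_0' * N(-d1) = 29.2000 * 0.94932887 * 0.63567042 - 26.24761955 * 0.45793453 = 5.6013


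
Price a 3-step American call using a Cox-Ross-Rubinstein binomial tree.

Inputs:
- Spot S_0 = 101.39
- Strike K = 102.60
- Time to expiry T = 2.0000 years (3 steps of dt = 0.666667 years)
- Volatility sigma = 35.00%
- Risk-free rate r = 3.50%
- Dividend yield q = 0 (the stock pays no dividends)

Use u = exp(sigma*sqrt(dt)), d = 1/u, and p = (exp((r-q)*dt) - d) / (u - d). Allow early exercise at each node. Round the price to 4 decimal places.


Answer: Price = V(0,0) = 23.7641

Derivation:
dt = T/N = 0.666667
u = exp(sigma*sqrt(dt)) = 1.330791; d = 1/u = 0.751433
p = (exp((r-q)*dt) - d) / (u - d) = 0.469787
Discount per step: exp(-r*dt) = 0.976937
Stock lattice S(k, i) with i counting down-moves:
  k=0: S(0,0) = 101.3900
  k=1: S(1,0) = 134.9289; S(1,1) = 76.1877
  k=2: S(2,0) = 179.5623; S(2,1) = 101.3900; S(2,2) = 57.2500
  k=3: S(3,0) = 238.9599; S(3,1) = 134.9289; S(3,2) = 76.1877; S(3,3) = 43.0195
Terminal payoffs V(N, i) = max(S_T - K, 0):
  V(3,0) = 136.359929; V(3,1) = 32.328940; V(3,2) = 0.000000; V(3,3) = 0.000000
Backward induction: V(k, i) = exp(-r*dt) * [p * V(k+1, i) + (1-p) * V(k+1, i+1)]; then take max(V_cont, immediate exercise) for American.
  V(2,0) = exp(-r*dt) * [p*136.359929 + (1-p)*32.328940] = 79.328559; exercise = 76.962273; V(2,0) = max -> 79.328559
  V(2,1) = exp(-r*dt) * [p*32.328940 + (1-p)*0.000000] = 14.837431; exercise = 0.000000; V(2,1) = max -> 14.837431
  V(2,2) = exp(-r*dt) * [p*0.000000 + (1-p)*0.000000] = 0.000000; exercise = 0.000000; V(2,2) = max -> 0.000000
  V(1,0) = exp(-r*dt) * [p*79.328559 + (1-p)*14.837431] = 44.093563; exercise = 32.328940; V(1,0) = max -> 44.093563
  V(1,1) = exp(-r*dt) * [p*14.837431 + (1-p)*0.000000] = 6.809668; exercise = 0.000000; V(1,1) = max -> 6.809668
  V(0,0) = exp(-r*dt) * [p*44.093563 + (1-p)*6.809668] = 23.764133; exercise = 0.000000; V(0,0) = max -> 23.764133


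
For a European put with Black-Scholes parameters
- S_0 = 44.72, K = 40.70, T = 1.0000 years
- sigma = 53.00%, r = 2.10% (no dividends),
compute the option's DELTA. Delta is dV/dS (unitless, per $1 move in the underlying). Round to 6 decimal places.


Answer: Delta = -0.314781

Derivation:
d1 = 0.4823447857; d2 = -0.0476552143
phi(d1) = 0.3551316265; exp(-qT) = 1.0000000000; exp(-rT) = 0.9792189646
N(-d1) = 0.3147805187
Delta = -exp(-qT) * N(-d1) = -1.0000000000 * 0.3147805187 = -0.314781


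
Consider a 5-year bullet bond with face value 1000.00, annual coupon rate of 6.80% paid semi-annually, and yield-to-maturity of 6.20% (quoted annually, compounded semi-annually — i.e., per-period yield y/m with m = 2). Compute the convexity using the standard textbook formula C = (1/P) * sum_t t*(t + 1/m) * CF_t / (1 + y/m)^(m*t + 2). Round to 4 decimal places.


Answer: Convexity = 21.3051

Derivation:
Coupon per period c = face * coupon_rate / m = 34.000000
Periods per year m = 2; per-period yield y/m = 0.031000
Number of cashflows N = 10
Cashflows (t years, CF_t, discount factor 1/(1+y/m)^(m*t), PV):
  t = 0.5000: CF_t = 34.000000, DF = 0.969932, PV = 32.977692
  t = 1.0000: CF_t = 34.000000, DF = 0.940768, PV = 31.986122
  t = 1.5000: CF_t = 34.000000, DF = 0.912481, PV = 31.024366
  t = 2.0000: CF_t = 34.000000, DF = 0.885045, PV = 30.091529
  t = 2.5000: CF_t = 34.000000, DF = 0.858434, PV = 29.186740
  t = 3.0000: CF_t = 34.000000, DF = 0.832622, PV = 28.309156
  t = 3.5000: CF_t = 34.000000, DF = 0.807587, PV = 27.457959
  t = 4.0000: CF_t = 34.000000, DF = 0.783305, PV = 26.632356
  t = 4.5000: CF_t = 34.000000, DF = 0.759752, PV = 25.831578
  t = 5.0000: CF_t = 1034.000000, DF = 0.736908, PV = 761.963005
Price P = sum_t PV_t = 1025.460504
Convexity numerator sum_t t*(t + 1/m) * CF_t / (1+y/m)^(m*t + 2):
  t = 0.5000: term = 15.512183
  t = 1.0000: term = 45.137294
  t = 1.5000: term = 87.560220
  t = 2.0000: term = 141.545781
  t = 2.5000: term = 205.934696
  t = 3.0000: term = 279.639743
  t = 3.5000: term = 361.642086
  t = 4.0000: term = 450.987775
  t = 4.5000: term = 546.784402
  t = 5.0000: term = 19712.842371
Convexity = (1/P) * sum = 21847.586550 / 1025.460504 = 21.305147


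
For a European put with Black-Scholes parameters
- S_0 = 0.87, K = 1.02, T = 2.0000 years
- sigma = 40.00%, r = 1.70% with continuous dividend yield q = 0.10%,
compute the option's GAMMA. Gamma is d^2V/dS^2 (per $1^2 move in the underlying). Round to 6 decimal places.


Answer: Gamma = 0.807628

Derivation:
d1 = 0.0582219444; d2 = -0.5074634805
phi(d1) = 0.3982666869; exp(-qT) = 0.9980019987; exp(-rT) = 0.9665715046
Gamma = exp(-qT) * phi(d1) / (S * sigma * sqrt(T)) = 0.9980019987 * 0.3982666869 / (0.8700 * 0.4000 * 1.4142135624) = 0.807628


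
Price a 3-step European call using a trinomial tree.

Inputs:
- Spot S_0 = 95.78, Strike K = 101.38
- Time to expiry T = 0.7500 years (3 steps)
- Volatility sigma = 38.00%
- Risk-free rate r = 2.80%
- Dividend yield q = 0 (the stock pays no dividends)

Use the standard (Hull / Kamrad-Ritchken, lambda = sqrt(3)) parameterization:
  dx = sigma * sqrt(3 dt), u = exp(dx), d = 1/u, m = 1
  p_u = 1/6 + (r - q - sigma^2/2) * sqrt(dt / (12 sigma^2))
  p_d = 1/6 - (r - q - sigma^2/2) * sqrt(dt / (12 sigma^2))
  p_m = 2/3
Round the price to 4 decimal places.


dt = T/N = 0.250000; dx = sigma*sqrt(3*dt) = 0.329090
u = exp(dx) = 1.389702; d = 1/u = 0.719579
p_u = 0.149878, p_m = 0.666667, p_d = 0.183455
Discount per step: exp(-r*dt) = 0.993024
Stock lattice S(k, j) with j the centered position index:
  k=0: S(0,+0) = 95.7800
  k=1: S(1,-1) = 68.9212; S(1,+0) = 95.7800; S(1,+1) = 133.1057
  k=2: S(2,-2) = 49.5942; S(2,-1) = 68.9212; S(2,+0) = 95.7800; S(2,+1) = 133.1057; S(2,+2) = 184.9773
  k=3: S(3,-3) = 35.6869; S(3,-2) = 49.5942; S(3,-1) = 68.9212; S(3,+0) = 95.7800; S(3,+1) = 133.1057; S(3,+2) = 184.9773; S(3,+3) = 257.0634
Terminal payoffs V(N, j) = max(S_T - K, 0):
  V(3,-3) = 0.000000; V(3,-2) = 0.000000; V(3,-1) = 0.000000; V(3,+0) = 0.000000; V(3,+1) = 31.725700; V(3,+2) = 83.597316; V(3,+3) = 155.683428
Backward induction: V(k, j) = exp(-r*dt) * [p_u * V(k+1, j+1) + p_m * V(k+1, j) + p_d * V(k+1, j-1)]
  V(2,-2) = exp(-r*dt) * [p_u*0.000000 + p_m*0.000000 + p_d*0.000000] = 0.000000
  V(2,-1) = exp(-r*dt) * [p_u*0.000000 + p_m*0.000000 + p_d*0.000000] = 0.000000
  V(2,+0) = exp(-r*dt) * [p_u*31.725700 + p_m*0.000000 + p_d*0.000000] = 4.721814
  V(2,+1) = exp(-r*dt) * [p_u*83.597316 + p_m*31.725700 + p_d*0.000000] = 33.444923
  V(2,+2) = exp(-r*dt) * [p_u*155.683428 + p_m*83.597316 + p_d*31.725700] = 84.293183
  V(1,-1) = exp(-r*dt) * [p_u*4.721814 + p_m*0.000000 + p_d*0.000000] = 0.702759
  V(1,+0) = exp(-r*dt) * [p_u*33.444923 + p_m*4.721814 + p_d*0.000000] = 8.103607
  V(1,+1) = exp(-r*dt) * [p_u*84.293183 + p_m*33.444923 + p_d*4.721814] = 35.546845
  V(0,+0) = exp(-r*dt) * [p_u*35.546845 + p_m*8.103607 + p_d*0.702759] = 10.783270

Answer: Price = V(0,0) = 10.7833


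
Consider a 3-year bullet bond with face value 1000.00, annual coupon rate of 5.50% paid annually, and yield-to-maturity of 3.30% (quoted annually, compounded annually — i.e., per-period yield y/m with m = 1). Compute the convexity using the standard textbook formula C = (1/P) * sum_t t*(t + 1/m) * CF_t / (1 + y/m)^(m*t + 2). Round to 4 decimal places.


Answer: Convexity = 10.5027

Derivation:
Coupon per period c = face * coupon_rate / m = 55.000000
Periods per year m = 1; per-period yield y/m = 0.033000
Number of cashflows N = 3
Cashflows (t years, CF_t, discount factor 1/(1+y/m)^(m*t), PV):
  t = 1.0000: CF_t = 55.000000, DF = 0.968054, PV = 53.242982
  t = 2.0000: CF_t = 55.000000, DF = 0.937129, PV = 51.542093
  t = 3.0000: CF_t = 1055.000000, DF = 0.907192, PV = 957.087171
Price P = sum_t PV_t = 1061.872246
Convexity numerator sum_t t*(t + 1/m) * CF_t / (1+y/m)^(m*t + 2):
  t = 1.0000: term = 99.791079
  t = 2.0000: term = 289.809524
  t = 3.0000: term = 10762.969215
Convexity = (1/P) * sum = 11152.569819 / 1061.872246 = 10.502742


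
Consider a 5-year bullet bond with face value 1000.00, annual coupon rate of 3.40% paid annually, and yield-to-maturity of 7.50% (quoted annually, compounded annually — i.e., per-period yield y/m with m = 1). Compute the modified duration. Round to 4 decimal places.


Answer: Modified duration = 4.3222

Derivation:
Coupon per period c = face * coupon_rate / m = 34.000000
Periods per year m = 1; per-period yield y/m = 0.075000
Number of cashflows N = 5
Cashflows (t years, CF_t, discount factor 1/(1+y/m)^(m*t), PV):
  t = 1.0000: CF_t = 34.000000, DF = 0.930233, PV = 31.627907
  t = 2.0000: CF_t = 34.000000, DF = 0.865333, PV = 29.421309
  t = 3.0000: CF_t = 34.000000, DF = 0.804961, PV = 27.368659
  t = 4.0000: CF_t = 34.000000, DF = 0.748801, PV = 25.459218
  t = 5.0000: CF_t = 1034.000000, DF = 0.696559, PV = 720.241626
Price P = sum_t PV_t = 834.118719
First compute Macaulay numerator sum_t t * PV_t:
  t * PV_t at t = 1.0000: 31.627907
  t * PV_t at t = 2.0000: 58.842618
  t * PV_t at t = 3.0000: 82.105978
  t * PV_t at t = 4.0000: 101.836872
  t * PV_t at t = 5.0000: 3601.208129
Macaulay duration D = 3875.621504 / 834.118719 = 4.646367
Modified duration = D / (1 + y/m) = 4.646367 / (1 + 0.075000) = 4.322202


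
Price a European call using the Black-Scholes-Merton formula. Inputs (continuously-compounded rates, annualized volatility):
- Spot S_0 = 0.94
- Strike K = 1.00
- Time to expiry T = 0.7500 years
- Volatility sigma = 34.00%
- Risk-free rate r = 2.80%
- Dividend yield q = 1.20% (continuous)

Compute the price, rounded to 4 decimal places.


Answer: Price = 0.0896

Derivation:
d1 = (ln(S/K) + (r - q + 0.5*sigma^2) * T) / (sigma * sqrt(T)) = -0.02216143
d2 = d1 - sigma * sqrt(T) = -0.31661007
exp(-rT) = 0.97921896; exp(-qT) = 0.99104038
C = S_0 * exp(-qT) * N(d1) - K * exp(-rT) * N(d2)
N(d1) = 0.49115959; N(d2) = 0.37576975
C = 0.9400 * 0.99104038 * 0.49115959 - 1.0000 * 0.97921896 * 0.37576975 = 0.0896


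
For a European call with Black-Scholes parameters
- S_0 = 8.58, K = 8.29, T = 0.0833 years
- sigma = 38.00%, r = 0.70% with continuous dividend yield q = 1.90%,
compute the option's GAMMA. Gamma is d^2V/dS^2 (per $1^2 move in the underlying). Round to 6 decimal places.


Answer: Gamma = 0.396832

Derivation:
d1 = 0.3592317719; d2 = 0.2495571622
phi(d1) = 0.3740139188; exp(-qT) = 0.9984185518; exp(-rT) = 0.9994170700
Gamma = exp(-qT) * phi(d1) / (S * sigma * sqrt(T)) = 0.9984185518 * 0.3740139188 / (8.5800 * 0.3800 * 0.2886173938) = 0.396832


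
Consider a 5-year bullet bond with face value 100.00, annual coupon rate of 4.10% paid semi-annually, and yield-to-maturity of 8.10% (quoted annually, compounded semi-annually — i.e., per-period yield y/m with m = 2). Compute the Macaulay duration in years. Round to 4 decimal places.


Answer: Macaulay duration = 4.5224 years

Derivation:
Coupon per period c = face * coupon_rate / m = 2.050000
Periods per year m = 2; per-period yield y/m = 0.040500
Number of cashflows N = 10
Cashflows (t years, CF_t, discount factor 1/(1+y/m)^(m*t), PV):
  t = 0.5000: CF_t = 2.050000, DF = 0.961076, PV = 1.970207
  t = 1.0000: CF_t = 2.050000, DF = 0.923668, PV = 1.893519
  t = 1.5000: CF_t = 2.050000, DF = 0.887715, PV = 1.819817
  t = 2.0000: CF_t = 2.050000, DF = 0.853162, PV = 1.748983
  t = 2.5000: CF_t = 2.050000, DF = 0.819954, PV = 1.680906
  t = 3.0000: CF_t = 2.050000, DF = 0.788039, PV = 1.615479
  t = 3.5000: CF_t = 2.050000, DF = 0.757365, PV = 1.552599
  t = 4.0000: CF_t = 2.050000, DF = 0.727886, PV = 1.492166
  t = 4.5000: CF_t = 2.050000, DF = 0.699554, PV = 1.434086
  t = 5.0000: CF_t = 102.050000, DF = 0.672325, PV = 68.610750
Price P = sum_t PV_t = 83.818510
Macaulay numerator sum_t t * PV_t:
  t * PV_t at t = 0.5000: 0.985103
  t * PV_t at t = 1.0000: 1.893519
  t * PV_t at t = 1.5000: 2.729725
  t * PV_t at t = 2.0000: 3.497965
  t * PV_t at t = 2.5000: 4.202265
  t * PV_t at t = 3.0000: 4.846437
  t * PV_t at t = 3.5000: 5.434096
  t * PV_t at t = 4.0000: 5.968665
  t * PV_t at t = 4.5000: 6.453386
  t * PV_t at t = 5.0000: 343.053748
Macaulay duration D = (sum_t t * PV_t) / P = 379.064909 / 83.818510 = 4.522449


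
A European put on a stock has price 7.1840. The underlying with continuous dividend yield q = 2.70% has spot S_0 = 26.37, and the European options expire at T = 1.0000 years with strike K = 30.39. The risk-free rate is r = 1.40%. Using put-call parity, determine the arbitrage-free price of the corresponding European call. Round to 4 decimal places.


Answer: Call price = 2.8840

Derivation:
Put-call parity: C - P = S_0 * exp(-qT) - K * exp(-rT).
S_0 * exp(-qT) = 26.3700 * 0.97336124 = 25.66753594
K * exp(-rT) = 30.3900 * 0.98609754 = 29.96750437
C = P + S*exp(-qT) - K*exp(-rT)
C = 7.1840 + 25.66753594 - 29.96750437 = 2.8840


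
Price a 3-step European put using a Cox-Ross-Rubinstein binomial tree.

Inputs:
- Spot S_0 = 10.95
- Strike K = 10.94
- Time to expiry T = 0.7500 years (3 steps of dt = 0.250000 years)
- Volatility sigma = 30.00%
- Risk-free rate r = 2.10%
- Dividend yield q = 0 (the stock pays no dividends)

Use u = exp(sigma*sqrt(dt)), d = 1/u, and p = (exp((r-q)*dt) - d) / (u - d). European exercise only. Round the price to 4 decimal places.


dt = T/N = 0.250000
u = exp(sigma*sqrt(dt)) = 1.161834; d = 1/u = 0.860708
p = (exp((r-q)*dt) - d) / (u - d) = 0.480051
Discount per step: exp(-r*dt) = 0.994764
Stock lattice S(k, i) with i counting down-moves:
  k=0: S(0,0) = 10.9500
  k=1: S(1,0) = 12.7221; S(1,1) = 9.4248
  k=2: S(2,0) = 14.7810; S(2,1) = 10.9500; S(2,2) = 8.1120
  k=3: S(3,0) = 17.1730; S(3,1) = 12.7221; S(3,2) = 9.4248; S(3,3) = 6.9820
Terminal payoffs V(N, i) = max(K - S_T, 0):
  V(3,0) = 0.000000; V(3,1) = 0.000000; V(3,2) = 1.515248; V(3,3) = 3.957972
Backward induction: V(k, i) = exp(-r*dt) * [p * V(k+1, i) + (1-p) * V(k+1, i+1)].
  V(2,0) = exp(-r*dt) * [p*0.000000 + (1-p)*0.000000] = 0.000000
  V(2,1) = exp(-r*dt) * [p*0.000000 + (1-p)*1.515248] = 0.783727
  V(2,2) = exp(-r*dt) * [p*1.515248 + (1-p)*3.957972] = 2.770756
  V(1,0) = exp(-r*dt) * [p*0.000000 + (1-p)*0.783727] = 0.405365
  V(1,1) = exp(-r*dt) * [p*0.783727 + (1-p)*2.770756] = 1.807368
  V(0,0) = exp(-r*dt) * [p*0.405365 + (1-p)*1.807368] = 1.128396

Answer: Price = V(0,0) = 1.1284


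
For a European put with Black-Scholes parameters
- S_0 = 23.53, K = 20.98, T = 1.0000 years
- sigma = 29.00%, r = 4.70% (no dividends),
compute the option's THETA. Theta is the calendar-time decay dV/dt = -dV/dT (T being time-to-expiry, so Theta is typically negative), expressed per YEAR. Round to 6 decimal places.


d1 = 0.7026089647; d2 = 0.4126089647
phi(d1) = 0.3116831314; exp(-qT) = 1.0000000000; exp(-rT) = 0.9540873976
Theta = -S*exp(-qT)*phi(d1)*sigma/(2*sqrt(T)) + r*K*exp(-rT)*N(-d2) - q*S*exp(-qT)*N(-d1)
N(-d1) = 0.2411497371; N(-d2) = 0.3399465661; sqrt(T) = 1.0000000000
Term 1 = -23.5300 * 1.0000000000 * 0.3116831314 * 0.2900 / (2 * 1.0000000000) = -1.0634160919
Term 2 = 0.0470 * 20.9800 * 0.9540873976 * 0.3399465661 = 0.3198174526
Term 3 = 0 (no dividend yield, q = 0)
Theta = -1.0634160919 + (0.3198174526) + (0.0000000000) = -0.743599

Answer: Theta = -0.743599


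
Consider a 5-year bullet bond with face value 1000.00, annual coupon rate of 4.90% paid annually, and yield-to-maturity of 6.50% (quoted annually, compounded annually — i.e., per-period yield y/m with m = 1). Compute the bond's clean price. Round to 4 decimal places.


Coupon per period c = face * coupon_rate / m = 49.000000
Periods per year m = 1; per-period yield y/m = 0.065000
Number of cashflows N = 5
Cashflows (t years, CF_t, discount factor 1/(1+y/m)^(m*t), PV):
  t = 1.0000: CF_t = 49.000000, DF = 0.938967, PV = 46.009390
  t = 2.0000: CF_t = 49.000000, DF = 0.881659, PV = 43.201305
  t = 3.0000: CF_t = 49.000000, DF = 0.827849, PV = 40.564605
  t = 4.0000: CF_t = 49.000000, DF = 0.777323, PV = 38.088831
  t = 5.0000: CF_t = 1049.000000, DF = 0.729881, PV = 765.644998
Price P = sum_t PV_t = 933.509129

Answer: Price = 933.5091


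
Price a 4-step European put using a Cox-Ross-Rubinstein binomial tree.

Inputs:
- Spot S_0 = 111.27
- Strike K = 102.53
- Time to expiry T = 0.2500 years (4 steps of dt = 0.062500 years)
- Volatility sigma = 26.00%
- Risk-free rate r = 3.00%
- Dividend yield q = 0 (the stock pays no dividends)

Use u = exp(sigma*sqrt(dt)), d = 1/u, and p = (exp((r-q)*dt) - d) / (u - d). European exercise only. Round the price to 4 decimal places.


dt = T/N = 0.062500
u = exp(sigma*sqrt(dt)) = 1.067159; d = 1/u = 0.937067
p = (exp((r-q)*dt) - d) / (u - d) = 0.498182
Discount per step: exp(-r*dt) = 0.998127
Stock lattice S(k, i) with i counting down-moves:
  k=0: S(0,0) = 111.2700
  k=1: S(1,0) = 118.7428; S(1,1) = 104.2675
  k=2: S(2,0) = 126.7174; S(2,1) = 111.2700; S(2,2) = 97.7057
  k=3: S(3,0) = 135.2277; S(3,1) = 118.7428; S(3,2) = 104.2675; S(3,3) = 91.5568
  k=4: S(4,0) = 144.3094; S(4,1) = 126.7174; S(4,2) = 111.2700; S(4,3) = 97.7057; S(4,4) = 85.7949
Terminal payoffs V(N, i) = max(K - S_T, 0):
  V(4,0) = 0.000000; V(4,1) = 0.000000; V(4,2) = 0.000000; V(4,3) = 4.824321; V(4,4) = 16.735090
Backward induction: V(k, i) = exp(-r*dt) * [p * V(k+1, i) + (1-p) * V(k+1, i+1)].
  V(3,0) = exp(-r*dt) * [p*0.000000 + (1-p)*0.000000] = 0.000000
  V(3,1) = exp(-r*dt) * [p*0.000000 + (1-p)*0.000000] = 0.000000
  V(3,2) = exp(-r*dt) * [p*0.000000 + (1-p)*4.824321] = 2.416396
  V(3,3) = exp(-r*dt) * [p*4.824321 + (1-p)*16.735090] = 10.781124
  V(2,0) = exp(-r*dt) * [p*0.000000 + (1-p)*0.000000] = 0.000000
  V(2,1) = exp(-r*dt) * [p*0.000000 + (1-p)*2.416396] = 1.210319
  V(2,2) = exp(-r*dt) * [p*2.416396 + (1-p)*10.781124] = 6.601576
  V(1,0) = exp(-r*dt) * [p*0.000000 + (1-p)*1.210319] = 0.606222
  V(1,1) = exp(-r*dt) * [p*1.210319 + (1-p)*6.601576] = 3.908413
  V(0,0) = exp(-r*dt) * [p*0.606222 + (1-p)*3.908413] = 2.259080

Answer: Price = V(0,0) = 2.2591


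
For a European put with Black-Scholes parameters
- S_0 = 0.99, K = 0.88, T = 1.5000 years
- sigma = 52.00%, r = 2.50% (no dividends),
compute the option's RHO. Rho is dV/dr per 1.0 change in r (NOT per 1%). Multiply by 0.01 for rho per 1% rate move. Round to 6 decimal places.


Answer: Rho = -0.673517

Derivation:
d1 = 0.5622568737; d2 = -0.0746104595
phi(d1) = 0.3406141630; exp(-qT) = 1.0000000000; exp(-rT) = 0.9631944177
N(-d2) = 0.5297376741
Rho = -K*T*exp(-rT)*N(-d2) = -0.8800 * 1.5000 * 0.9631944177 * 0.5297376741 = -0.673517


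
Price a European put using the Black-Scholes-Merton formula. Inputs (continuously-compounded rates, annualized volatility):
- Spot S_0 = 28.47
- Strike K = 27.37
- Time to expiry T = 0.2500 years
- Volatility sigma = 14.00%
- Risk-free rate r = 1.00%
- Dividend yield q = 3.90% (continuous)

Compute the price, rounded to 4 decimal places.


Answer: Price = 0.4090

Derivation:
d1 = (ln(S/K) + (r - q + 0.5*sigma^2) * T) / (sigma * sqrt(T)) = 0.49433397
d2 = d1 - sigma * sqrt(T) = 0.42433397
exp(-rT) = 0.99750312; exp(-qT) = 0.99029738
P = K * exp(-rT) * N(-d2) - S_0 * exp(-qT) * N(-d1)
N(-d1) = 0.31053517; N(-d2) = 0.33566113
P = 27.3700 * 0.99750312 * 0.33566113 - 28.4700 * 0.99029738 * 0.31053517 = 0.4090


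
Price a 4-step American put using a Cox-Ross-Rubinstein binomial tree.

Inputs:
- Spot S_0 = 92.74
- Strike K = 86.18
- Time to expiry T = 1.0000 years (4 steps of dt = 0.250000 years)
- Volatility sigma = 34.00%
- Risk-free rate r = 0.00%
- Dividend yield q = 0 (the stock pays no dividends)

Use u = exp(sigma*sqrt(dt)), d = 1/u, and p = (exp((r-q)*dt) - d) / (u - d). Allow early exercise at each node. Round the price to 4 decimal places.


dt = T/N = 0.250000
u = exp(sigma*sqrt(dt)) = 1.185305; d = 1/u = 0.843665
p = (exp((r-q)*dt) - d) / (u - d) = 0.457602
Discount per step: exp(-r*dt) = 1.000000
Stock lattice S(k, i) with i counting down-moves:
  k=0: S(0,0) = 92.7400
  k=1: S(1,0) = 109.9252; S(1,1) = 78.2415
  k=2: S(2,0) = 130.2948; S(2,1) = 92.7400; S(2,2) = 66.0096
  k=3: S(3,0) = 154.4391; S(3,1) = 109.9252; S(3,2) = 78.2415; S(3,3) = 55.6900
  k=4: S(4,0) = 183.0574; S(4,1) = 130.2948; S(4,2) = 92.7400; S(4,3) = 66.0096; S(4,4) = 46.9837
Terminal payoffs V(N, i) = max(K - S_T, 0):
  V(4,0) = 0.000000; V(4,1) = 0.000000; V(4,2) = 0.000000; V(4,3) = 20.170420; V(4,4) = 39.196340
Backward induction: V(k, i) = exp(-r*dt) * [p * V(k+1, i) + (1-p) * V(k+1, i+1)]; then take max(V_cont, immediate exercise) for American.
  V(3,0) = exp(-r*dt) * [p*0.000000 + (1-p)*0.000000] = 0.000000; exercise = 0.000000; V(3,0) = max -> 0.000000
  V(3,1) = exp(-r*dt) * [p*0.000000 + (1-p)*0.000000] = 0.000000; exercise = 0.000000; V(3,1) = max -> 0.000000
  V(3,2) = exp(-r*dt) * [p*0.000000 + (1-p)*20.170420] = 10.940394; exercise = 7.938525; V(3,2) = max -> 10.940394
  V(3,3) = exp(-r*dt) * [p*20.170420 + (1-p)*39.196340] = 30.490040; exercise = 30.490040; V(3,3) = max -> 30.490040
  V(2,0) = exp(-r*dt) * [p*0.000000 + (1-p)*0.000000] = 0.000000; exercise = 0.000000; V(2,0) = max -> 0.000000
  V(2,1) = exp(-r*dt) * [p*0.000000 + (1-p)*10.940394] = 5.934047; exercise = 0.000000; V(2,1) = max -> 5.934047
  V(2,2) = exp(-r*dt) * [p*10.940394 + (1-p)*30.490040] = 21.544082; exercise = 20.170420; V(2,2) = max -> 21.544082
  V(1,0) = exp(-r*dt) * [p*0.000000 + (1-p)*5.934047] = 3.218615; exercise = 0.000000; V(1,0) = max -> 3.218615
  V(1,1) = exp(-r*dt) * [p*5.934047 + (1-p)*21.544082] = 14.400898; exercise = 7.938525; V(1,1) = max -> 14.400898
  V(0,0) = exp(-r*dt) * [p*3.218615 + (1-p)*14.400898] = 9.283862; exercise = 0.000000; V(0,0) = max -> 9.283862

Answer: Price = V(0,0) = 9.2839


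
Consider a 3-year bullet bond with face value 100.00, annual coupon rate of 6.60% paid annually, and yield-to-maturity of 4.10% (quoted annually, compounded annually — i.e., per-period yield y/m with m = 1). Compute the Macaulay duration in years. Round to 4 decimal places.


Answer: Macaulay duration = 2.8245 years

Derivation:
Coupon per period c = face * coupon_rate / m = 6.600000
Periods per year m = 1; per-period yield y/m = 0.041000
Number of cashflows N = 3
Cashflows (t years, CF_t, discount factor 1/(1+y/m)^(m*t), PV):
  t = 1.0000: CF_t = 6.600000, DF = 0.960615, PV = 6.340058
  t = 2.0000: CF_t = 6.600000, DF = 0.922781, PV = 6.090353
  t = 3.0000: CF_t = 106.600000, DF = 0.886437, PV = 94.494170
Price P = sum_t PV_t = 106.924581
Macaulay numerator sum_t t * PV_t:
  t * PV_t at t = 1.0000: 6.340058
  t * PV_t at t = 2.0000: 12.180706
  t * PV_t at t = 3.0000: 283.482511
Macaulay duration D = (sum_t t * PV_t) / P = 302.003275 / 106.924581 = 2.824451


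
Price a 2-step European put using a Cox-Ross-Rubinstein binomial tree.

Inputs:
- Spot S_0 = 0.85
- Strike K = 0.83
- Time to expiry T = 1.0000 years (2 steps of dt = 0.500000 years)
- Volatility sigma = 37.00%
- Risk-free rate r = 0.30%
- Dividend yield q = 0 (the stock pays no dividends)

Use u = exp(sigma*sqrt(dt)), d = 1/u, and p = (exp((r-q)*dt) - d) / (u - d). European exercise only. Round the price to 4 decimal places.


Answer: Price = V(0,0) = 0.1028

Derivation:
dt = T/N = 0.500000
u = exp(sigma*sqrt(dt)) = 1.299045; d = 1/u = 0.769796
p = (exp((r-q)*dt) - d) / (u - d) = 0.437800
Discount per step: exp(-r*dt) = 0.998501
Stock lattice S(k, i) with i counting down-moves:
  k=0: S(0,0) = 0.8500
  k=1: S(1,0) = 1.1042; S(1,1) = 0.6543
  k=2: S(2,0) = 1.4344; S(2,1) = 0.8500; S(2,2) = 0.5037
Terminal payoffs V(N, i) = max(K - S_T, 0):
  V(2,0) = 0.000000; V(2,1) = 0.000000; V(2,2) = 0.326302
Backward induction: V(k, i) = exp(-r*dt) * [p * V(k+1, i) + (1-p) * V(k+1, i+1)].
  V(1,0) = exp(-r*dt) * [p*0.000000 + (1-p)*0.000000] = 0.000000
  V(1,1) = exp(-r*dt) * [p*0.000000 + (1-p)*0.326302] = 0.183172
  V(0,0) = exp(-r*dt) * [p*0.000000 + (1-p)*0.183172] = 0.102825


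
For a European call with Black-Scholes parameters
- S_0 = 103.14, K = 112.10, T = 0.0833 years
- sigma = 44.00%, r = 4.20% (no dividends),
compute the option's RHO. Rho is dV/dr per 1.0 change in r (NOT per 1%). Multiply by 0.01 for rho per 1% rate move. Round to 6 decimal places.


Answer: Rho = 2.275073

Derivation:
d1 = -0.5649347781; d2 = -0.6919264313
phi(d1) = 0.3401004768; exp(-qT) = 1.0000000000; exp(-rT) = 0.9965075130
N(d2) = 0.2444917655
Rho = K*T*exp(-rT)*N(d2) = 112.1000 * 0.0833 * 0.9965075130 * 0.2444917655 = 2.275073


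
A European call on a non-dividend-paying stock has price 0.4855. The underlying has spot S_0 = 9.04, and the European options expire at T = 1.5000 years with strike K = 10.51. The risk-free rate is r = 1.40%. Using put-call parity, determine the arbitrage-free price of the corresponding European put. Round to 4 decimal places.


Put-call parity: C - P = S_0 * exp(-qT) - K * exp(-rT).
S_0 * exp(-qT) = 9.0400 * 1.00000000 = 9.04000000
K * exp(-rT) = 10.5100 * 0.97921896 = 10.29159132
P = C - S*exp(-qT) + K*exp(-rT)
P = 0.4855 - 9.04000000 + 10.29159132 = 1.7371

Answer: Put price = 1.7371


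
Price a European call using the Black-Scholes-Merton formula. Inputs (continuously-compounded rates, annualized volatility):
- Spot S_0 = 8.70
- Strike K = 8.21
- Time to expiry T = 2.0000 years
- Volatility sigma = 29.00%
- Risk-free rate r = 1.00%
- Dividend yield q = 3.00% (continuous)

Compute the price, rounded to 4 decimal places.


Answer: Price = 1.3936

Derivation:
d1 = (ln(S/K) + (r - q + 0.5*sigma^2) * T) / (sigma * sqrt(T)) = 0.24887745
d2 = d1 - sigma * sqrt(T) = -0.16124448
exp(-rT) = 0.98019867; exp(-qT) = 0.94176453
C = S_0 * exp(-qT) * N(d1) - K * exp(-rT) * N(d2)
N(d1) = 0.59827221; N(d2) = 0.43595042
C = 8.7000 * 0.94176453 * 0.59827221 - 8.2100 * 0.98019867 * 0.43595042 = 1.3936


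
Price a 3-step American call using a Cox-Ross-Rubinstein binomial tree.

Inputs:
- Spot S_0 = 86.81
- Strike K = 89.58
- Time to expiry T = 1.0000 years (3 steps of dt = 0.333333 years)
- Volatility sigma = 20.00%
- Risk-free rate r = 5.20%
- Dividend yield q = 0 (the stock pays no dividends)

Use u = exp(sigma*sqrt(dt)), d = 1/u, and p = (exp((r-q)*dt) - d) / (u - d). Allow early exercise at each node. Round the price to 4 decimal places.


dt = T/N = 0.333333
u = exp(sigma*sqrt(dt)) = 1.122401; d = 1/u = 0.890947
p = (exp((r-q)*dt) - d) / (u - d) = 0.546706
Discount per step: exp(-r*dt) = 0.982816
Stock lattice S(k, i) with i counting down-moves:
  k=0: S(0,0) = 86.8100
  k=1: S(1,0) = 97.4356; S(1,1) = 77.3431
  k=2: S(2,0) = 109.3618; S(2,1) = 86.8100; S(2,2) = 68.9087
  k=3: S(3,0) = 122.7478; S(3,1) = 97.4356; S(3,2) = 77.3431; S(3,3) = 61.3940
Terminal payoffs V(N, i) = max(S_T - K, 0):
  V(3,0) = 33.167817; V(3,1) = 7.855622; V(3,2) = 0.000000; V(3,3) = 0.000000
Backward induction: V(k, i) = exp(-r*dt) * [p * V(k+1, i) + (1-p) * V(k+1, i+1)]; then take max(V_cont, immediate exercise) for American.
  V(2,0) = exp(-r*dt) * [p*33.167817 + (1-p)*7.855622] = 21.321171; exercise = 19.781830; V(2,0) = max -> 21.321171
  V(2,1) = exp(-r*dt) * [p*7.855622 + (1-p)*0.000000] = 4.220918; exercise = 0.000000; V(2,1) = max -> 4.220918
  V(2,2) = exp(-r*dt) * [p*0.000000 + (1-p)*0.000000] = 0.000000; exercise = 0.000000; V(2,2) = max -> 0.000000
  V(1,0) = exp(-r*dt) * [p*21.321171 + (1-p)*4.220918] = 13.336553; exercise = 7.855622; V(1,0) = max -> 13.336553
  V(1,1) = exp(-r*dt) * [p*4.220918 + (1-p)*0.000000] = 2.267949; exercise = 0.000000; V(1,1) = max -> 2.267949
  V(0,0) = exp(-r*dt) * [p*13.336553 + (1-p)*2.267949] = 8.176267; exercise = 0.000000; V(0,0) = max -> 8.176267

Answer: Price = V(0,0) = 8.1763


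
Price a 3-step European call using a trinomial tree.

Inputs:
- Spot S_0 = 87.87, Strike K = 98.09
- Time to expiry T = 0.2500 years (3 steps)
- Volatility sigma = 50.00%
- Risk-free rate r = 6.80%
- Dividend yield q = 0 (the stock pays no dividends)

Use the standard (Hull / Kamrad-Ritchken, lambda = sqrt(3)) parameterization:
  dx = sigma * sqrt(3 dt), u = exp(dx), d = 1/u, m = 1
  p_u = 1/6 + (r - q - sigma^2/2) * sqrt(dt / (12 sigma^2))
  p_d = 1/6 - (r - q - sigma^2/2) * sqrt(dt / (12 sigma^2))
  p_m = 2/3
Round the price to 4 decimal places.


Answer: Price = V(0,0) = 5.8332

Derivation:
dt = T/N = 0.083333; dx = sigma*sqrt(3*dt) = 0.250000
u = exp(dx) = 1.284025; d = 1/u = 0.778801
p_u = 0.157167, p_m = 0.666667, p_d = 0.176167
Discount per step: exp(-r*dt) = 0.994349
Stock lattice S(k, j) with j the centered position index:
  k=0: S(0,+0) = 87.8700
  k=1: S(1,-1) = 68.4332; S(1,+0) = 87.8700; S(1,+1) = 112.8273
  k=2: S(2,-2) = 53.2958; S(2,-1) = 68.4332; S(2,+0) = 87.8700; S(2,+1) = 112.8273; S(2,+2) = 144.8731
  k=3: S(3,-3) = 41.5068; S(3,-2) = 53.2958; S(3,-1) = 68.4332; S(3,+0) = 87.8700; S(3,+1) = 112.8273; S(3,+2) = 144.8731; S(3,+3) = 186.0208
Terminal payoffs V(N, j) = max(S_T - K, 0):
  V(3,-3) = 0.000000; V(3,-2) = 0.000000; V(3,-1) = 0.000000; V(3,+0) = 0.000000; V(3,+1) = 14.737313; V(3,+2) = 46.783138; V(3,+3) = 87.930791
Backward induction: V(k, j) = exp(-r*dt) * [p_u * V(k+1, j+1) + p_m * V(k+1, j) + p_d * V(k+1, j-1)]
  V(2,-2) = exp(-r*dt) * [p_u*0.000000 + p_m*0.000000 + p_d*0.000000] = 0.000000
  V(2,-1) = exp(-r*dt) * [p_u*0.000000 + p_m*0.000000 + p_d*0.000000] = 0.000000
  V(2,+0) = exp(-r*dt) * [p_u*14.737313 + p_m*0.000000 + p_d*0.000000] = 2.303126
  V(2,+1) = exp(-r*dt) * [p_u*46.783138 + p_m*14.737313 + p_d*0.000000] = 17.080561
  V(2,+2) = exp(-r*dt) * [p_u*87.930791 + p_m*46.783138 + p_d*14.737313] = 47.335774
  V(1,-1) = exp(-r*dt) * [p_u*2.303126 + p_m*0.000000 + p_d*0.000000] = 0.359929
  V(1,+0) = exp(-r*dt) * [p_u*17.080561 + p_m*2.303126 + p_d*0.000000] = 4.196067
  V(1,+1) = exp(-r*dt) * [p_u*47.335774 + p_m*17.080561 + p_d*2.303126] = 19.123705
  V(0,+0) = exp(-r*dt) * [p_u*19.123705 + p_m*4.196067 + p_d*0.359929] = 5.833246
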